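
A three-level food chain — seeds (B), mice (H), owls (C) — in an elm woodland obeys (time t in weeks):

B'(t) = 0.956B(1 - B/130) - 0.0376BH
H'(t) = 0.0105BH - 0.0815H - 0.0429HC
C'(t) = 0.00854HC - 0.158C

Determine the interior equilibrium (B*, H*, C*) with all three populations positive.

From dC/dt = 0: 0.00854H* = 0.158, so H* = 18.5.
From dB/dt = 0: 0.956(1 - B*/130) = 0.0376·18.5, giving B* = 130·(1 - 0.728) = 35.4.
From dH/dt = 0: 0.0105·35.4 - 0.0815 = 0.0429C*, so C* = 0.29/0.0429 = 6.77.

B* ≈ 35.4, H* ≈ 18.5, C* ≈ 6.77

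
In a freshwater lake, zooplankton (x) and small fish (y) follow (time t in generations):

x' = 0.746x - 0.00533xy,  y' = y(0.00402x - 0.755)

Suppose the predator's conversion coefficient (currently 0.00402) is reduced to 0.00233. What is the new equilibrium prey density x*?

At the interior fixed point, setting dy/dt = 0 with y > 0 fixes x* = (predator death rate)/(xy coefficient) — independent of the other coefficients.
With the change, x* = 0.755/0.00233 = 324; it rises from 188.

x* ≈ 324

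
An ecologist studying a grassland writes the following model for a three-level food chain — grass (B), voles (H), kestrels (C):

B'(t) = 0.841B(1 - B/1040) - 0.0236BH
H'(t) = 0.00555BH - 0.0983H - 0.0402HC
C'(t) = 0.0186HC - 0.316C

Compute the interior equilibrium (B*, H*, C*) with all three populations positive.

From dC/dt = 0: 0.0186H* = 0.316, so H* = 17.
From dB/dt = 0: 0.841(1 - B*/1040) = 0.0236·17, giving B* = 1040·(1 - 0.477) = 544.
From dH/dt = 0: 0.00555·544 - 0.0983 = 0.0402C*, so C* = 2.92/0.0402 = 72.7.

B* ≈ 544, H* ≈ 17, C* ≈ 72.7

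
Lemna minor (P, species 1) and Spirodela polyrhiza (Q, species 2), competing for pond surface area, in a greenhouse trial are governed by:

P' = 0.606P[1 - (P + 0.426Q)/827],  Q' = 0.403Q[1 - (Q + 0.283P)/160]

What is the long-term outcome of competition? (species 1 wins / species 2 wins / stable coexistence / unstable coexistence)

Compare the nullcline intercepts: K1/α12 = 827/0.426 = 1940 > K2 = 160; K2/α21 = 160/0.283 = 565 < K1 = 827.
Since the inequalities point opposite ways, species 1 can invade but species 2 cannot.

species 1 excludes species 2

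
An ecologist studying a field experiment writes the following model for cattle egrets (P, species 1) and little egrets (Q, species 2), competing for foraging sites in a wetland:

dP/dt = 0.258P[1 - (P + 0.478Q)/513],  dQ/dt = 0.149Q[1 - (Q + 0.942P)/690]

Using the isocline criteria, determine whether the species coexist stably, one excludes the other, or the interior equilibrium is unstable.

Compare the nullcline intercepts: K1/α12 = 513/0.478 = 1070 > K2 = 690; K2/α21 = 690/0.942 = 732 > K1 = 513.
Since both inequalities hold, each species can invade when rare, so the interior equilibrium is stable.

stable coexistence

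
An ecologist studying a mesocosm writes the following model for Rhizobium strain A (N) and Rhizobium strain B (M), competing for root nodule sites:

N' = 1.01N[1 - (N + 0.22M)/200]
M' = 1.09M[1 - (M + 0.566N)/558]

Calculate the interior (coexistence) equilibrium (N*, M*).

N* ≈ 88.2, M* ≈ 508

Setting both brackets to zero gives the nullclines N + 0.22M = 200 and 0.566N + M = 558.
Substituting M = 558 - 0.566N into the first: N(1 - 0.22·0.566) = 200 - 0.22·558.
So N* = 77.2/0.875 = 88.2, and then M* = 558 - 0.566·88.2 = 508.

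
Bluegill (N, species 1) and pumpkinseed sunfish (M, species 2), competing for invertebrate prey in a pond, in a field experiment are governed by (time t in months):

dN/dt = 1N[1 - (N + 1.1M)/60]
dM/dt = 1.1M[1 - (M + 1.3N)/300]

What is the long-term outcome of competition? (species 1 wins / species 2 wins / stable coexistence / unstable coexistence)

Compare the nullcline intercepts: K1/α12 = 60/1.1 = 54.5 < K2 = 300; K2/α21 = 300/1.3 = 231 > K1 = 60.
Since the inequalities point opposite ways, species 2 can invade but species 1 cannot.

species 2 excludes species 1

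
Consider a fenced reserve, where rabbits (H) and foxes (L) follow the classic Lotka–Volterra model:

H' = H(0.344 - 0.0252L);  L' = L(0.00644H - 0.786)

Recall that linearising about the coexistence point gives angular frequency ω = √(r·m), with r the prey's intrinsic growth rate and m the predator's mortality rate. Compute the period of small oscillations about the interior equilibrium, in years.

Here r = 0.344 and m = 0.786, so r·m = 0.27.
ω = √0.27 = 0.52 per year, hence T = 2π/ω ≈ 12.1 years.

T ≈ 12.1 years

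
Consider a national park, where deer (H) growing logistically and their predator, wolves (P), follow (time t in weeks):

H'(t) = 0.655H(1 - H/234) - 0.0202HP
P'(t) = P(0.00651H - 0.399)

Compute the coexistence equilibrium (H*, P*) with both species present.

H* ≈ 61.3, P* ≈ 23.9

From dP/dt = 0 with P > 0: 0.00651H* = 0.399, so H* = 61.3.
Substitute into dH/dt = 0: 0.655(1 - 61.3/234) = 0.0202P*.
The bracket is 0.738, giving P* = 0.483/0.0202 = 23.9.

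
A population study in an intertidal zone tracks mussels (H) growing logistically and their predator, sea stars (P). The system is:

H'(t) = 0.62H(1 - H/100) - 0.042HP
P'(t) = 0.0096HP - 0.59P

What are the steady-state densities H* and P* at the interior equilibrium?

From dP/dt = 0 with P > 0: 0.0096H* = 0.59, so H* = 61.5.
Substitute into dH/dt = 0: 0.62(1 - 61.5/100) = 0.042P*.
The bracket is 0.385, giving P* = 0.239/0.042 = 5.69.

H* ≈ 61.5, P* ≈ 5.69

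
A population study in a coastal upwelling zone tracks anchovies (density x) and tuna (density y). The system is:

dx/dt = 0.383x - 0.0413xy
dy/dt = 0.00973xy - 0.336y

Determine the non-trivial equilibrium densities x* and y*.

Set dy/dt = 0 with y > 0: 0.00973x - 0.336 = 0, so x* = 0.336/0.00973 = 34.5.
Set dx/dt = 0 with x > 0: 0.383 - 0.0413y = 0, so y* = 0.383/0.0413 = 9.27.

x* ≈ 34.5, y* ≈ 9.27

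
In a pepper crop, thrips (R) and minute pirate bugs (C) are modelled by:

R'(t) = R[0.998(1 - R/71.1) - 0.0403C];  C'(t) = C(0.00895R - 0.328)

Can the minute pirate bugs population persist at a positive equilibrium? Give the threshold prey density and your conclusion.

Threshold R = 36.6; K > 36.6, so yes, the predator persists.

The predator equation gives dC/dt > 0 only when R > 0.328/0.00895 = 36.6.
Without the predator, R → K = 71.1. Since 71.1 > 36.6, the predator can invade and persist.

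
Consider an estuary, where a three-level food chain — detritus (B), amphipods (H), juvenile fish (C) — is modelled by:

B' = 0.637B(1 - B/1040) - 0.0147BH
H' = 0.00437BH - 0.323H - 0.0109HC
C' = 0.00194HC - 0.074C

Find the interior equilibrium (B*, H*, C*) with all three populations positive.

From dC/dt = 0: 0.00194H* = 0.074, so H* = 38.1.
From dB/dt = 0: 0.637(1 - B*/1040) = 0.0147·38.1, giving B* = 1040·(1 - 0.88) = 125.
From dH/dt = 0: 0.00437·125 - 0.323 = 0.0109C*, so C* = 0.221/0.0109 = 20.3.

B* ≈ 125, H* ≈ 38.1, C* ≈ 20.3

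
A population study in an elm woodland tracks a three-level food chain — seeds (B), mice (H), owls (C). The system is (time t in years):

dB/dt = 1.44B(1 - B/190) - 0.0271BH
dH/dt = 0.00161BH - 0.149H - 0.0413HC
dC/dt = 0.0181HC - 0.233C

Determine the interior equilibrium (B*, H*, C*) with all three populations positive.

B* ≈ 144, H* ≈ 12.9, C* ≈ 2

From dC/dt = 0: 0.0181H* = 0.233, so H* = 12.9.
From dB/dt = 0: 1.44(1 - B*/190) = 0.0271·12.9, giving B* = 190·(1 - 0.242) = 144.
From dH/dt = 0: 0.00161·144 - 0.149 = 0.0413C*, so C* = 0.0828/0.0413 = 2.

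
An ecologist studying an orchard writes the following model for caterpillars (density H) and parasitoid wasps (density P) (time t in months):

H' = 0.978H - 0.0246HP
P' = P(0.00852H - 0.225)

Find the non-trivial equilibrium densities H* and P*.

H* ≈ 26.4, P* ≈ 39.8

Set dP/dt = 0 with P > 0: 0.00852H - 0.225 = 0, so H* = 0.225/0.00852 = 26.4.
Set dH/dt = 0 with H > 0: 0.978 - 0.0246P = 0, so P* = 0.978/0.0246 = 39.8.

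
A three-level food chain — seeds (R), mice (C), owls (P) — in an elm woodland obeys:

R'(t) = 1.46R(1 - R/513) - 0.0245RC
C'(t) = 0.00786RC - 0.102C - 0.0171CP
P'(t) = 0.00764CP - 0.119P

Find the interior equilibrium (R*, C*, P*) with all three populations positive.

From dP/dt = 0: 0.00764C* = 0.119, so C* = 15.6.
From dR/dt = 0: 1.46(1 - R*/513) = 0.0245·15.6, giving R* = 513·(1 - 0.261) = 379.
From dC/dt = 0: 0.00786·379 - 0.102 = 0.0171P*, so P* = 2.88/0.0171 = 168.

R* ≈ 379, C* ≈ 15.6, P* ≈ 168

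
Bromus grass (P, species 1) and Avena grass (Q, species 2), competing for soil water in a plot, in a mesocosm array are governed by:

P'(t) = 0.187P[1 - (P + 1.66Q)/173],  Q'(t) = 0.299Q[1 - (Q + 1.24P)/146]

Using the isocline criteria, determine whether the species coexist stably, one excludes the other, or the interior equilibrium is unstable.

unstable coexistence (outcome depends on initial conditions)

Compare the nullcline intercepts: K1/α12 = 173/1.66 = 104 < K2 = 146; K2/α21 = 146/1.24 = 118 < K1 = 173.
Since both are reversed, neither can invade when rare; the interior point is a saddle.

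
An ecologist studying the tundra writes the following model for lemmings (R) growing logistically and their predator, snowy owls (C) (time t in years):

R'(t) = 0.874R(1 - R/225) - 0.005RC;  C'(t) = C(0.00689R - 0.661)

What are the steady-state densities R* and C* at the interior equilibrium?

From dC/dt = 0 with C > 0: 0.00689R* = 0.661, so R* = 95.9.
Substitute into dR/dt = 0: 0.874(1 - 95.9/225) = 0.005C*.
The bracket is 0.574, giving C* = 0.501/0.005 = 100.

R* ≈ 95.9, C* ≈ 100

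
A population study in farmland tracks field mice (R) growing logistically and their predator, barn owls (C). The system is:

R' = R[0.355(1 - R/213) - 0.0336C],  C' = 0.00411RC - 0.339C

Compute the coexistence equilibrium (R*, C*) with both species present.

R* ≈ 82.5, C* ≈ 6.47

From dC/dt = 0 with C > 0: 0.00411R* = 0.339, so R* = 82.5.
Substitute into dR/dt = 0: 0.355(1 - 82.5/213) = 0.0336C*.
The bracket is 0.613, giving C* = 0.218/0.0336 = 6.47.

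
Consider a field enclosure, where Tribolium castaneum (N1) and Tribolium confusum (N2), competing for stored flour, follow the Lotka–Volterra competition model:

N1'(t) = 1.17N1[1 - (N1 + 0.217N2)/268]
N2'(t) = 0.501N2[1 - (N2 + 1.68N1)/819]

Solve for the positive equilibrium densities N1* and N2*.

Setting both brackets to zero gives the nullclines N1 + 0.217N2 = 268 and 1.68N1 + N2 = 819.
Substituting N2 = 819 - 1.68N1 into the first: N1(1 - 0.217·1.68) = 268 - 0.217·819.
So N1* = 90.3/0.635 = 142, and then N2* = 819 - 1.68·142 = 580.

N1* ≈ 142, N2* ≈ 580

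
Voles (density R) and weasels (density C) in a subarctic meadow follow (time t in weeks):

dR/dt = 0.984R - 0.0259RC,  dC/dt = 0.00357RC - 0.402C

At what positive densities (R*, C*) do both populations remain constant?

R* ≈ 113, C* ≈ 38

Set dC/dt = 0 with C > 0: 0.00357R - 0.402 = 0, so R* = 0.402/0.00357 = 113.
Set dR/dt = 0 with R > 0: 0.984 - 0.0259C = 0, so C* = 0.984/0.0259 = 38.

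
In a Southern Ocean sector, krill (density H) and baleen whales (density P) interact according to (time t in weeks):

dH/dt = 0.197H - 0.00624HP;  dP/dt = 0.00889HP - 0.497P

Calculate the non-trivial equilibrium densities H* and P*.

H* ≈ 55.9, P* ≈ 31.6

Set dP/dt = 0 with P > 0: 0.00889H - 0.497 = 0, so H* = 0.497/0.00889 = 55.9.
Set dH/dt = 0 with H > 0: 0.197 - 0.00624P = 0, so P* = 0.197/0.00624 = 31.6.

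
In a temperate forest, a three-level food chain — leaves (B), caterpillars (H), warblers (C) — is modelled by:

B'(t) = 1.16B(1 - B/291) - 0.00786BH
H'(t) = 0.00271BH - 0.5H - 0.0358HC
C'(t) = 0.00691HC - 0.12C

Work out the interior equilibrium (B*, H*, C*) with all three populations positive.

B* ≈ 257, H* ≈ 17.4, C* ≈ 5.47

From dC/dt = 0: 0.00691H* = 0.12, so H* = 17.4.
From dB/dt = 0: 1.16(1 - B*/291) = 0.00786·17.4, giving B* = 291·(1 - 0.118) = 257.
From dH/dt = 0: 0.00271·257 - 0.5 = 0.0358C*, so C* = 0.196/0.0358 = 5.47.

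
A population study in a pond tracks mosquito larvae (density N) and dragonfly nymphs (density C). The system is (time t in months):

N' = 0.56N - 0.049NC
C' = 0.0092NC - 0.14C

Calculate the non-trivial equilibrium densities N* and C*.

N* ≈ 15.2, C* ≈ 11.4

Set dC/dt = 0 with C > 0: 0.0092N - 0.14 = 0, so N* = 0.14/0.0092 = 15.2.
Set dN/dt = 0 with N > 0: 0.56 - 0.049C = 0, so C* = 0.56/0.049 = 11.4.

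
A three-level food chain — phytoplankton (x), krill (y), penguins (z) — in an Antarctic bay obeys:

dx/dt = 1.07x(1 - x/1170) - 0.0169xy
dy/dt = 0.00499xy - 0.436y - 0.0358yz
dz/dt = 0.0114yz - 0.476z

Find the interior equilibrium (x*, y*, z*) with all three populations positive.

From dz/dt = 0: 0.0114y* = 0.476, so y* = 41.8.
From dx/dt = 0: 1.07(1 - x*/1170) = 0.0169·41.8, giving x* = 1170·(1 - 0.659) = 398.
From dy/dt = 0: 0.00499·398 - 0.436 = 0.0358z*, so z* = 1.55/0.0358 = 43.4.

x* ≈ 398, y* ≈ 41.8, z* ≈ 43.4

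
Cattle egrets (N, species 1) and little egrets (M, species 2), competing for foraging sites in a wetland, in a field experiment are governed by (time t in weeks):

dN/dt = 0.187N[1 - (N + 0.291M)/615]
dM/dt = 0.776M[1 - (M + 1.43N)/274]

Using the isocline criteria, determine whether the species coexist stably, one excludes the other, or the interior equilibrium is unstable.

species 1 excludes species 2

Compare the nullcline intercepts: K1/α12 = 615/0.291 = 2110 > K2 = 274; K2/α21 = 274/1.43 = 192 < K1 = 615.
Since the inequalities point opposite ways, species 1 can invade but species 2 cannot.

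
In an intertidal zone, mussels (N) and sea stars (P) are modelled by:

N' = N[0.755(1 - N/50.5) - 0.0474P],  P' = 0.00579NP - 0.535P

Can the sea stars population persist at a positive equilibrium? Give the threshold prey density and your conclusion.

Threshold N = 92.4; K < 92.4, so no, the predator goes extinct.

The predator equation gives dP/dt > 0 only when N > 0.535/0.00579 = 92.4.
Without the predator, N → K = 50.5. Since 50.5 < 92.4, the predator cannot invade.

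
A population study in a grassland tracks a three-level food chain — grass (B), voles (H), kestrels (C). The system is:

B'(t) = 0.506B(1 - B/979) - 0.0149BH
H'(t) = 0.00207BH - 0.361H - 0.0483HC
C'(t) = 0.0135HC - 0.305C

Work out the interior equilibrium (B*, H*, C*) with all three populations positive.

From dC/dt = 0: 0.0135H* = 0.305, so H* = 22.6.
From dB/dt = 0: 0.506(1 - B*/979) = 0.0149·22.6, giving B* = 979·(1 - 0.665) = 328.
From dH/dt = 0: 0.00207·328 - 0.361 = 0.0483C*, so C* = 0.317/0.0483 = 6.57.

B* ≈ 328, H* ≈ 22.6, C* ≈ 6.57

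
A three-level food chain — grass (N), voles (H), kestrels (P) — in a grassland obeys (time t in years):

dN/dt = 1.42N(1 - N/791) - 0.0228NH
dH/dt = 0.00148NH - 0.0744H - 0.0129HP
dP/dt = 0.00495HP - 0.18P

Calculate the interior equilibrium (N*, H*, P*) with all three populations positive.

N* ≈ 329, H* ≈ 36.4, P* ≈ 32

From dP/dt = 0: 0.00495H* = 0.18, so H* = 36.4.
From dN/dt = 0: 1.42(1 - N*/791) = 0.0228·36.4, giving N* = 791·(1 - 0.584) = 329.
From dH/dt = 0: 0.00148·329 - 0.0744 = 0.0129P*, so P* = 0.413/0.0129 = 32.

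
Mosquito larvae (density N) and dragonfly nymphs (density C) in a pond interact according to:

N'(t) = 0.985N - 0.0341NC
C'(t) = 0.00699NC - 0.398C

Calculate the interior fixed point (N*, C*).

Set dC/dt = 0 with C > 0: 0.00699N - 0.398 = 0, so N* = 0.398/0.00699 = 56.9.
Set dN/dt = 0 with N > 0: 0.985 - 0.0341C = 0, so C* = 0.985/0.0341 = 28.9.

N* ≈ 56.9, C* ≈ 28.9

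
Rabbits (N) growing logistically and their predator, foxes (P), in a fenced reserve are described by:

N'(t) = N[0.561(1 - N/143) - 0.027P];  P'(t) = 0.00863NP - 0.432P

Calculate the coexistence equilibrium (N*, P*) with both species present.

N* ≈ 50.1, P* ≈ 13.5

From dP/dt = 0 with P > 0: 0.00863N* = 0.432, so N* = 50.1.
Substitute into dN/dt = 0: 0.561(1 - 50.1/143) = 0.027P*.
The bracket is 0.65, giving P* = 0.365/0.027 = 13.5.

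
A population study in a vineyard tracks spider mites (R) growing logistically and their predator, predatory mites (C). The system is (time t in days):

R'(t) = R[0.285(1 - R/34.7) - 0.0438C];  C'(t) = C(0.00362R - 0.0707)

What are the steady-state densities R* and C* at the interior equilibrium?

From dC/dt = 0 with C > 0: 0.00362R* = 0.0707, so R* = 19.5.
Substitute into dR/dt = 0: 0.285(1 - 19.5/34.7) = 0.0438C*.
The bracket is 0.437, giving C* = 0.125/0.0438 = 2.84.

R* ≈ 19.5, C* ≈ 2.84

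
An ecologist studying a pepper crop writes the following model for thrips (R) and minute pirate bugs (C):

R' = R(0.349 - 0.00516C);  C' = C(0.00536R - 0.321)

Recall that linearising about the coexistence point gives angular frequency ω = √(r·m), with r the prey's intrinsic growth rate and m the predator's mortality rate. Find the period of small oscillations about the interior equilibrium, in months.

Here r = 0.349 and m = 0.321, so r·m = 0.112.
ω = √0.112 = 0.335 per month, hence T = 2π/ω ≈ 18.8 months.

T ≈ 18.8 months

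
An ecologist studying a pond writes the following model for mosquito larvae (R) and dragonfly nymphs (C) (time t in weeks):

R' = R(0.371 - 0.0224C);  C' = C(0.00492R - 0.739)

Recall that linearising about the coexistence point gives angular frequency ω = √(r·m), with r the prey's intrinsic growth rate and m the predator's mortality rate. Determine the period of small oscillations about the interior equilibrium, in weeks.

T ≈ 12 weeks

Here r = 0.371 and m = 0.739, so r·m = 0.274.
ω = √0.274 = 0.524 per week, hence T = 2π/ω ≈ 12 weeks.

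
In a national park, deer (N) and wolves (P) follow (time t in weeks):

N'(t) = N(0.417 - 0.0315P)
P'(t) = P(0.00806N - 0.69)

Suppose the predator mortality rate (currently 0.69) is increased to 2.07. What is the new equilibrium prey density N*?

N* ≈ 257

At the interior fixed point, setting dP/dt = 0 with P > 0 fixes N* = (predator death rate)/(NP coefficient) — independent of the other coefficients.
With the change, N* = 2.07/0.00806 = 257; it rises from 85.6.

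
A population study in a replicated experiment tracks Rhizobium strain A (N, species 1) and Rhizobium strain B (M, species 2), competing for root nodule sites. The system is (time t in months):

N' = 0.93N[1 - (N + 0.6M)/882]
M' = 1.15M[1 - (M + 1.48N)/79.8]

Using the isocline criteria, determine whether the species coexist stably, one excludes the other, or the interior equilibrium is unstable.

species 1 excludes species 2

Compare the nullcline intercepts: K1/α12 = 882/0.6 = 1470 > K2 = 79.8; K2/α21 = 79.8/1.48 = 53.9 < K1 = 882.
Since the inequalities point opposite ways, species 1 can invade but species 2 cannot.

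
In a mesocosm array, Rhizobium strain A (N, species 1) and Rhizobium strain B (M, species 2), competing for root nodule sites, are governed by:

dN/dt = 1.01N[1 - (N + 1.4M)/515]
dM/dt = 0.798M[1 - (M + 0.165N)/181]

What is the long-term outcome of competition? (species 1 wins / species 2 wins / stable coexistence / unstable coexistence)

Compare the nullcline intercepts: K1/α12 = 515/1.4 = 368 > K2 = 181; K2/α21 = 181/0.165 = 1100 > K1 = 515.
Since both inequalities hold, each species can invade when rare, so the interior equilibrium is stable.

stable coexistence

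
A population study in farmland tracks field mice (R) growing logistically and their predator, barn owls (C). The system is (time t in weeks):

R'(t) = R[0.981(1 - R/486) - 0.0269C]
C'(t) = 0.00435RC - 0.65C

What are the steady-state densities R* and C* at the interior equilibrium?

R* ≈ 149, C* ≈ 25.3

From dC/dt = 0 with C > 0: 0.00435R* = 0.65, so R* = 149.
Substitute into dR/dt = 0: 0.981(1 - 149/486) = 0.0269C*.
The bracket is 0.693, giving C* = 0.679/0.0269 = 25.3.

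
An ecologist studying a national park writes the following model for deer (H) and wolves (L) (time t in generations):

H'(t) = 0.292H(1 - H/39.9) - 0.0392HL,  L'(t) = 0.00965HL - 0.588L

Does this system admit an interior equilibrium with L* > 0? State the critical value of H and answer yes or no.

Threshold H = 60.9; K < 60.9, so no, the predator goes extinct.

The predator equation gives dL/dt > 0 only when H > 0.588/0.00965 = 60.9.
Without the predator, H → K = 39.9. Since 39.9 < 60.9, the predator cannot invade.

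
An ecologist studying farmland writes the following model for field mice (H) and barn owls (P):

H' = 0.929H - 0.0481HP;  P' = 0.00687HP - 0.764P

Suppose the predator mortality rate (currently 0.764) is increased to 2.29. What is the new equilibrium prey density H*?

H* ≈ 333

At the interior fixed point, setting dP/dt = 0 with P > 0 fixes H* = (predator death rate)/(HP coefficient) — independent of the other coefficients.
With the change, H* = 2.29/0.00687 = 333; it rises from 111.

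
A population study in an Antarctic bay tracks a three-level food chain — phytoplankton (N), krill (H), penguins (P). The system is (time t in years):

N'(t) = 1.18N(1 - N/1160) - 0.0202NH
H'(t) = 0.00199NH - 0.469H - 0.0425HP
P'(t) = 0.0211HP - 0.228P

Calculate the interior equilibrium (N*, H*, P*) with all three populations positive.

N* ≈ 945, H* ≈ 10.8, P* ≈ 33.2

From dP/dt = 0: 0.0211H* = 0.228, so H* = 10.8.
From dN/dt = 0: 1.18(1 - N*/1160) = 0.0202·10.8, giving N* = 1160·(1 - 0.185) = 945.
From dH/dt = 0: 0.00199·945 - 0.469 = 0.0425P*, so P* = 1.41/0.0425 = 33.2.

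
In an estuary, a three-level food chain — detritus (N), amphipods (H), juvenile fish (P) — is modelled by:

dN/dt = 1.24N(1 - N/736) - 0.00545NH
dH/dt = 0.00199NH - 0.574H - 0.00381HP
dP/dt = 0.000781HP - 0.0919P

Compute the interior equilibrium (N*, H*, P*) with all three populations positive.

From dP/dt = 0: 0.000781H* = 0.0919, so H* = 118.
From dN/dt = 0: 1.24(1 - N*/736) = 0.00545·118, giving N* = 736·(1 - 0.517) = 355.
From dH/dt = 0: 0.00199·355 - 0.574 = 0.00381P*, so P* = 0.133/0.00381 = 35.

N* ≈ 355, H* ≈ 118, P* ≈ 35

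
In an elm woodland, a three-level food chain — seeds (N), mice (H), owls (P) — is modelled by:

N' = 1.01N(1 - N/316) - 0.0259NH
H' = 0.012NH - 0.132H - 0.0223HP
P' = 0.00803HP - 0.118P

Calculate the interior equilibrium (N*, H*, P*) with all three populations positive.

From dP/dt = 0: 0.00803H* = 0.118, so H* = 14.7.
From dN/dt = 0: 1.01(1 - N*/316) = 0.0259·14.7, giving N* = 316·(1 - 0.377) = 197.
From dH/dt = 0: 0.012·197 - 0.132 = 0.0223P*, so P* = 2.23/0.0223 = 100.

N* ≈ 197, H* ≈ 14.7, P* ≈ 100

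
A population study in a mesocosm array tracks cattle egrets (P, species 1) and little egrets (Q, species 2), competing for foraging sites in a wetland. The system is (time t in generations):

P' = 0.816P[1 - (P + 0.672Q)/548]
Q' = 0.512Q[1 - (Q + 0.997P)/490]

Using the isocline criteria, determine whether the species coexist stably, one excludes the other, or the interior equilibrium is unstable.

Compare the nullcline intercepts: K1/α12 = 548/0.672 = 815 > K2 = 490; K2/α21 = 490/0.997 = 491 < K1 = 548.
Since the inequalities point opposite ways, species 1 can invade but species 2 cannot.

species 1 excludes species 2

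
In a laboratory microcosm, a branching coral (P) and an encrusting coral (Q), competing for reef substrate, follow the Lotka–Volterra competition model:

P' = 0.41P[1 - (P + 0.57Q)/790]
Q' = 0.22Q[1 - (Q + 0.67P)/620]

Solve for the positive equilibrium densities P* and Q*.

P* ≈ 706, Q* ≈ 147

Setting both brackets to zero gives the nullclines P + 0.57Q = 790 and 0.67P + Q = 620.
Substituting Q = 620 - 0.67P into the first: P(1 - 0.57·0.67) = 790 - 0.57·620.
So P* = 437/0.618 = 706, and then Q* = 620 - 0.67·706 = 147.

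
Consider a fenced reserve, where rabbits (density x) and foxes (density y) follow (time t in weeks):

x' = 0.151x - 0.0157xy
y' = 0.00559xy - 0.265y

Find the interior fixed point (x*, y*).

Set dy/dt = 0 with y > 0: 0.00559x - 0.265 = 0, so x* = 0.265/0.00559 = 47.4.
Set dx/dt = 0 with x > 0: 0.151 - 0.0157y = 0, so y* = 0.151/0.0157 = 9.62.

x* ≈ 47.4, y* ≈ 9.62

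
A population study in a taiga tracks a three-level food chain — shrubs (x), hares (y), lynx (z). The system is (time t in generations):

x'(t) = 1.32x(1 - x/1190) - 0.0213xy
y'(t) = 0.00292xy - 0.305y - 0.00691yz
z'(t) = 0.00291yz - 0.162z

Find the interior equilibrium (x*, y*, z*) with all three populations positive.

x* ≈ 121, y* ≈ 55.7, z* ≈ 7

From dz/dt = 0: 0.00291y* = 0.162, so y* = 55.7.
From dx/dt = 0: 1.32(1 - x*/1190) = 0.0213·55.7, giving x* = 1190·(1 - 0.898) = 121.
From dy/dt = 0: 0.00292·121 - 0.305 = 0.00691z*, so z* = 0.0483/0.00691 = 7.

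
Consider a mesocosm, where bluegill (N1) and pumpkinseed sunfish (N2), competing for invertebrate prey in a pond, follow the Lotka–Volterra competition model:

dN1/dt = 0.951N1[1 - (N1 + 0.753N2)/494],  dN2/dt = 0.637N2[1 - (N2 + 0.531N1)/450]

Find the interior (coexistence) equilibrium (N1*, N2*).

Setting both brackets to zero gives the nullclines N1 + 0.753N2 = 494 and 0.531N1 + N2 = 450.
Substituting N2 = 450 - 0.531N1 into the first: N1(1 - 0.753·0.531) = 494 - 0.753·450.
So N1* = 155/0.6 = 259, and then N2* = 450 - 0.531·259 = 313.

N1* ≈ 259, N2* ≈ 313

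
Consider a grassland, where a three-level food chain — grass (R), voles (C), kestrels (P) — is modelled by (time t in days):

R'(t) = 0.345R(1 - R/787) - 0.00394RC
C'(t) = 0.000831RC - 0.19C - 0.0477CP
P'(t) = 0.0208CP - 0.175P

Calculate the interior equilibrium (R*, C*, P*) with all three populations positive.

R* ≈ 711, C* ≈ 8.41, P* ≈ 8.41

From dP/dt = 0: 0.0208C* = 0.175, so C* = 8.41.
From dR/dt = 0: 0.345(1 - R*/787) = 0.00394·8.41, giving R* = 787·(1 - 0.0961) = 711.
From dC/dt = 0: 0.000831·711 - 0.19 = 0.0477P*, so P* = 0.401/0.0477 = 8.41.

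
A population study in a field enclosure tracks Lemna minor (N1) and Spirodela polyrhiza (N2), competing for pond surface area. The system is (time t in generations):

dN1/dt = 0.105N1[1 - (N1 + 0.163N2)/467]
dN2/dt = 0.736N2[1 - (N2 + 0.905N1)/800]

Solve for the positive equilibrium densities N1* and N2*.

N1* ≈ 395, N2* ≈ 443

Setting both brackets to zero gives the nullclines N1 + 0.163N2 = 467 and 0.905N1 + N2 = 800.
Substituting N2 = 800 - 0.905N1 into the first: N1(1 - 0.163·0.905) = 467 - 0.163·800.
So N1* = 337/0.852 = 395, and then N2* = 800 - 0.905·395 = 443.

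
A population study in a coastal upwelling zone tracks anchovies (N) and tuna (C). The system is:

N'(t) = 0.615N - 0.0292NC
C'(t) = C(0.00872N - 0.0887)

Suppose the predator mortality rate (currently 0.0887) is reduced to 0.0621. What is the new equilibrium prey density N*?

N* ≈ 7.12

At the interior fixed point, setting dC/dt = 0 with C > 0 fixes N* = (predator death rate)/(NC coefficient) — independent of the other coefficients.
With the change, N* = 0.0621/0.00872 = 7.12; it falls from 10.2.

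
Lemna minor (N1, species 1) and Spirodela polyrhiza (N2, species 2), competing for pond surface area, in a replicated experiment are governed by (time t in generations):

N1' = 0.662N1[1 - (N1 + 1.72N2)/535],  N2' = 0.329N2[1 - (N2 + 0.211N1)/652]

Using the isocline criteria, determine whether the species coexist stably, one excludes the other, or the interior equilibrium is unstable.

Compare the nullcline intercepts: K1/α12 = 535/1.72 = 311 < K2 = 652; K2/α21 = 652/0.211 = 3090 > K1 = 535.
Since the inequalities point opposite ways, species 2 can invade but species 1 cannot.

species 2 excludes species 1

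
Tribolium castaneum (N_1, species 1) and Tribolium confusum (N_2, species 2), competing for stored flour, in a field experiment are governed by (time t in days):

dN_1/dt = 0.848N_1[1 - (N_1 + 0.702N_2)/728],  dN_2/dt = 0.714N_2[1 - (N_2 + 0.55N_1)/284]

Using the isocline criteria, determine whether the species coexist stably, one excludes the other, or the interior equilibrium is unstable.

Compare the nullcline intercepts: K1/α12 = 728/0.702 = 1040 > K2 = 284; K2/α21 = 284/0.55 = 516 < K1 = 728.
Since the inequalities point opposite ways, species 1 can invade but species 2 cannot.

species 1 excludes species 2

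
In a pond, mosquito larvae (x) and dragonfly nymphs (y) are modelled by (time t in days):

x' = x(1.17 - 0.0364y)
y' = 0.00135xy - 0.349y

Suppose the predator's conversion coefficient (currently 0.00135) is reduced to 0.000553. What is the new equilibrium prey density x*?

x* ≈ 631

At the interior fixed point, setting dy/dt = 0 with y > 0 fixes x* = (predator death rate)/(xy coefficient) — independent of the other coefficients.
With the change, x* = 0.349/0.000553 = 631; it rises from 259.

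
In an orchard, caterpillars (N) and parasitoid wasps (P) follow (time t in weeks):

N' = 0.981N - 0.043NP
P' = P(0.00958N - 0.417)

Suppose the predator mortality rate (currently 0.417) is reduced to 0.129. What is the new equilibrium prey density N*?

At the interior fixed point, setting dP/dt = 0 with P > 0 fixes N* = (predator death rate)/(NP coefficient) — independent of the other coefficients.
With the change, N* = 0.129/0.00958 = 13.5; it falls from 43.5.

N* ≈ 13.5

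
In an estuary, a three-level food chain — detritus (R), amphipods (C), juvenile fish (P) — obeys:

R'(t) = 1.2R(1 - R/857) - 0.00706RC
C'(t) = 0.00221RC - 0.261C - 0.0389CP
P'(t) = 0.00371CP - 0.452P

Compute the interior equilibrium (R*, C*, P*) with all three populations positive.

From dP/dt = 0: 0.00371C* = 0.452, so C* = 122.
From dR/dt = 0: 1.2(1 - R*/857) = 0.00706·122, giving R* = 857·(1 - 0.717) = 243.
From dC/dt = 0: 0.00221·243 - 0.261 = 0.0389P*, so P* = 0.275/0.0389 = 7.08.

R* ≈ 243, C* ≈ 122, P* ≈ 7.08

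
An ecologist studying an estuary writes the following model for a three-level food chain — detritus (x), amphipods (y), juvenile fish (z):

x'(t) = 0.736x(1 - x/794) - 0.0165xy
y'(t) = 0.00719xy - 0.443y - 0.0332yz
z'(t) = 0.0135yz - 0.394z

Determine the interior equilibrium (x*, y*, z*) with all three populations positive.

x* ≈ 274, y* ≈ 29.2, z* ≈ 46.1

From dz/dt = 0: 0.0135y* = 0.394, so y* = 29.2.
From dx/dt = 0: 0.736(1 - x*/794) = 0.0165·29.2, giving x* = 794·(1 - 0.654) = 274.
From dy/dt = 0: 0.00719·274 - 0.443 = 0.0332z*, so z* = 1.53/0.0332 = 46.1.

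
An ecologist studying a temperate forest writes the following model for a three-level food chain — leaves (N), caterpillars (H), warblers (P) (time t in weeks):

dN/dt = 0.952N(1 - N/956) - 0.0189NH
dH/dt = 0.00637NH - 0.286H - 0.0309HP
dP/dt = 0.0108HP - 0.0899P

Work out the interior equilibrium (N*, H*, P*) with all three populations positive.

N* ≈ 798, H* ≈ 8.32, P* ≈ 155

From dP/dt = 0: 0.0108H* = 0.0899, so H* = 8.32.
From dN/dt = 0: 0.952(1 - N*/956) = 0.0189·8.32, giving N* = 956·(1 - 0.165) = 798.
From dH/dt = 0: 0.00637·798 - 0.286 = 0.0309P*, so P* = 4.8/0.0309 = 155.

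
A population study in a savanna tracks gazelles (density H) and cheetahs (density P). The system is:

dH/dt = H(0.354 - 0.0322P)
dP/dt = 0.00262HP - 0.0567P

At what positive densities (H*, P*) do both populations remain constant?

H* ≈ 21.6, P* ≈ 11

Set dP/dt = 0 with P > 0: 0.00262H - 0.0567 = 0, so H* = 0.0567/0.00262 = 21.6.
Set dH/dt = 0 with H > 0: 0.354 - 0.0322P = 0, so P* = 0.354/0.0322 = 11.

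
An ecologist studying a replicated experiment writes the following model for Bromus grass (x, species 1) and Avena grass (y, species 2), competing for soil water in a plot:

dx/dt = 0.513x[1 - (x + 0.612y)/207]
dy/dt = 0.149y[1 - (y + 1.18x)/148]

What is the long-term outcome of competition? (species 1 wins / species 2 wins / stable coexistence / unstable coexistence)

species 1 excludes species 2

Compare the nullcline intercepts: K1/α12 = 207/0.612 = 338 > K2 = 148; K2/α21 = 148/1.18 = 125 < K1 = 207.
Since the inequalities point opposite ways, species 1 can invade but species 2 cannot.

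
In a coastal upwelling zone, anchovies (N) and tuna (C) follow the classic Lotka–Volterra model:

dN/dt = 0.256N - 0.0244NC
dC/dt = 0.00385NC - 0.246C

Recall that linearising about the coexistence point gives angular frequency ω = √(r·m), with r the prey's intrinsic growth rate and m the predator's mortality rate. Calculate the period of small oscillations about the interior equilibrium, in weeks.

Here r = 0.256 and m = 0.246, so r·m = 0.063.
ω = √0.063 = 0.251 per week, hence T = 2π/ω ≈ 25 weeks.

T ≈ 25 weeks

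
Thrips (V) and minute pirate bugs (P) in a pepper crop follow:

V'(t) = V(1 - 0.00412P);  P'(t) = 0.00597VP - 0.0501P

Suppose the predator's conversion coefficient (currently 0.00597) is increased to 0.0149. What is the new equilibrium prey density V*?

V* ≈ 3.36

At the interior fixed point, setting dP/dt = 0 with P > 0 fixes V* = (predator death rate)/(VP coefficient) — independent of the other coefficients.
With the change, V* = 0.0501/0.0149 = 3.36; it falls from 8.39.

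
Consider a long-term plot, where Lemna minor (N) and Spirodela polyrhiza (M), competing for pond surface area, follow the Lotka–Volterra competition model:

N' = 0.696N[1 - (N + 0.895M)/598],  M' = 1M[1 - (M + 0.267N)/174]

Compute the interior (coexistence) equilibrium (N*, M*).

Setting both brackets to zero gives the nullclines N + 0.895M = 598 and 0.267N + M = 174.
Substituting M = 174 - 0.267N into the first: N(1 - 0.895·0.267) = 598 - 0.895·174.
So N* = 442/0.761 = 581, and then M* = 174 - 0.267·581 = 18.8.

N* ≈ 581, M* ≈ 18.8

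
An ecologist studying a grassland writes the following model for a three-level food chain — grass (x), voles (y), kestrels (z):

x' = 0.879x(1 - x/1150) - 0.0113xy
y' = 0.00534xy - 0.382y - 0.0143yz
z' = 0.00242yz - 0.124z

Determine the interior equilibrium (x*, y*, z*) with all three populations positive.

From dz/dt = 0: 0.00242y* = 0.124, so y* = 51.2.
From dx/dt = 0: 0.879(1 - x*/1150) = 0.0113·51.2, giving x* = 1150·(1 - 0.659) = 392.
From dy/dt = 0: 0.00534·392 - 0.382 = 0.0143z*, so z* = 1.71/0.0143 = 120.

x* ≈ 392, y* ≈ 51.2, z* ≈ 120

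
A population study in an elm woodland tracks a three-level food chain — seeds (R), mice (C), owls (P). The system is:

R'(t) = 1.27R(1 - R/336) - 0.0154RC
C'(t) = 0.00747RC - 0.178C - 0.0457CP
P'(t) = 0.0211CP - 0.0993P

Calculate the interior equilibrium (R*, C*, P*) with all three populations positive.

R* ≈ 317, C* ≈ 4.71, P* ≈ 47.9

From dP/dt = 0: 0.0211C* = 0.0993, so C* = 4.71.
From dR/dt = 0: 1.27(1 - R*/336) = 0.0154·4.71, giving R* = 336·(1 - 0.0571) = 317.
From dC/dt = 0: 0.00747·317 - 0.178 = 0.0457P*, so P* = 2.19/0.0457 = 47.9.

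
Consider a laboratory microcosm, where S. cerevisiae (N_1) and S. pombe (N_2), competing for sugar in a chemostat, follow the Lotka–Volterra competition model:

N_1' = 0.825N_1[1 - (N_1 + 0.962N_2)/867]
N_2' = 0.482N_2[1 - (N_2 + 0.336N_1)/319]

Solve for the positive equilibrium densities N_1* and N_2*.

N_1* ≈ 828, N_2* ≈ 40.9

Setting both brackets to zero gives the nullclines N_1 + 0.962N_2 = 867 and 0.336N_1 + N_2 = 319.
Substituting N_2 = 319 - 0.336N_1 into the first: N_1(1 - 0.962·0.336) = 867 - 0.962·319.
So N_1* = 560/0.677 = 828, and then N_2* = 319 - 0.336·828 = 40.9.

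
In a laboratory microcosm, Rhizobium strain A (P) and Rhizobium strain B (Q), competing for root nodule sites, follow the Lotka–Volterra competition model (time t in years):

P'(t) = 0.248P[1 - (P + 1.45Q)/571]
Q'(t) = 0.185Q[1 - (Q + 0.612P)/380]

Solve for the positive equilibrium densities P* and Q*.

Setting both brackets to zero gives the nullclines P + 1.45Q = 571 and 0.612P + Q = 380.
Substituting Q = 380 - 0.612P into the first: P(1 - 1.45·0.612) = 571 - 1.45·380.
So P* = 20/0.113 = 178, and then Q* = 380 - 0.612·178 = 271.

P* ≈ 178, Q* ≈ 271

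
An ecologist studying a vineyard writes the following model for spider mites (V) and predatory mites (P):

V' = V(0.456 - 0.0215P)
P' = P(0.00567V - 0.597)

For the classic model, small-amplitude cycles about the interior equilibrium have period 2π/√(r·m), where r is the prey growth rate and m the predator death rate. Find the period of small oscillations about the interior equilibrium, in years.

Here r = 0.456 and m = 0.597, so r·m = 0.272.
ω = √0.272 = 0.522 per year, hence T = 2π/ω ≈ 12 years.

T ≈ 12 years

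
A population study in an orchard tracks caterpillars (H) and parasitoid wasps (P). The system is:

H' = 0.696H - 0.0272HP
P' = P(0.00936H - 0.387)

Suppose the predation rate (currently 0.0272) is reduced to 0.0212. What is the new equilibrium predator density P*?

At the interior fixed point, setting dH/dt = 0 with H > 0 fixes P* = (prey growth rate)/(HP coefficient) — independent of the other coefficients.
With the change, P* = 0.696/0.0212 = 32.8; it rises from 25.6.

P* ≈ 32.8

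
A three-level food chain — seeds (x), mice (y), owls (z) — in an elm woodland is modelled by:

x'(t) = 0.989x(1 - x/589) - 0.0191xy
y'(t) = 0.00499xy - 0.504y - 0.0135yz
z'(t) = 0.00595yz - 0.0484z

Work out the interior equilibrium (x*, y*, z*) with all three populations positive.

From dz/dt = 0: 0.00595y* = 0.0484, so y* = 8.13.
From dx/dt = 0: 0.989(1 - x*/589) = 0.0191·8.13, giving x* = 589·(1 - 0.157) = 496.
From dy/dt = 0: 0.00499·496 - 0.504 = 0.0135z*, so z* = 1.97/0.0135 = 146.

x* ≈ 496, y* ≈ 8.13, z* ≈ 146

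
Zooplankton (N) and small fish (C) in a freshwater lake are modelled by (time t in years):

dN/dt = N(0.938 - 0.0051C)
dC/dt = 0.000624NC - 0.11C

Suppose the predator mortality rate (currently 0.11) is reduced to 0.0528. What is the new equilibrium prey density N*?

At the interior fixed point, setting dC/dt = 0 with C > 0 fixes N* = (predator death rate)/(NC coefficient) — independent of the other coefficients.
With the change, N* = 0.0528/0.000624 = 84.6; it falls from 176.

N* ≈ 84.6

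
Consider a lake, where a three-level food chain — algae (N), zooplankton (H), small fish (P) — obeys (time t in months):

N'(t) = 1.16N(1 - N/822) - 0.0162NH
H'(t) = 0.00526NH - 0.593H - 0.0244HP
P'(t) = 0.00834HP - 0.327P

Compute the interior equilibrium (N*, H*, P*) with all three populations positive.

From dP/dt = 0: 0.00834H* = 0.327, so H* = 39.2.
From dN/dt = 0: 1.16(1 - N*/822) = 0.0162·39.2, giving N* = 822·(1 - 0.548) = 372.
From dH/dt = 0: 0.00526·372 - 0.593 = 0.0244P*, so P* = 1.36/0.0244 = 55.9.

N* ≈ 372, H* ≈ 39.2, P* ≈ 55.9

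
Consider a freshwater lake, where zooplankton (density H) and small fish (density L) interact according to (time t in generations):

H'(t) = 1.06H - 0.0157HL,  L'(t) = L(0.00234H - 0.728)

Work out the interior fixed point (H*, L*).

Set dL/dt = 0 with L > 0: 0.00234H - 0.728 = 0, so H* = 0.728/0.00234 = 311.
Set dH/dt = 0 with H > 0: 1.06 - 0.0157L = 0, so L* = 1.06/0.0157 = 67.5.

H* ≈ 311, L* ≈ 67.5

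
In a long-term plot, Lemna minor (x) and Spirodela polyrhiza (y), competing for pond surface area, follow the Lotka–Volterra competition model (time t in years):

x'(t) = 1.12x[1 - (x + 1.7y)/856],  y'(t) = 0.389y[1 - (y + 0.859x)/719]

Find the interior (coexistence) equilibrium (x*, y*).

x* ≈ 796, y* ≈ 35.4

Setting both brackets to zero gives the nullclines x + 1.7y = 856 and 0.859x + y = 719.
Substituting y = 719 - 0.859x into the first: x(1 - 1.7·0.859) = 856 - 1.7·719.
So x* = -366/-0.46 = 796, and then y* = 719 - 0.859·796 = 35.4.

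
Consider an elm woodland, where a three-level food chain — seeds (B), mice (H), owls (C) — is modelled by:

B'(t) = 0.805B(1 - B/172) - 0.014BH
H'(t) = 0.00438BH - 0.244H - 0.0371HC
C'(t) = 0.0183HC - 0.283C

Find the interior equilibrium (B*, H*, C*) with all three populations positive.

B* ≈ 126, H* ≈ 15.5, C* ≈ 8.27

From dC/dt = 0: 0.0183H* = 0.283, so H* = 15.5.
From dB/dt = 0: 0.805(1 - B*/172) = 0.014·15.5, giving B* = 172·(1 - 0.269) = 126.
From dH/dt = 0: 0.00438·126 - 0.244 = 0.0371C*, so C* = 0.307/0.0371 = 8.27.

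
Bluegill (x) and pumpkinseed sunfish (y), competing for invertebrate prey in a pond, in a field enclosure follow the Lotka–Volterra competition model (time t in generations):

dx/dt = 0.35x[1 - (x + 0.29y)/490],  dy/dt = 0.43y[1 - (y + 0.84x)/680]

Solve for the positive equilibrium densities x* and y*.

Setting both brackets to zero gives the nullclines x + 0.29y = 490 and 0.84x + y = 680.
Substituting y = 680 - 0.84x into the first: x(1 - 0.29·0.84) = 490 - 0.29·680.
So x* = 293/0.756 = 387, and then y* = 680 - 0.84·387 = 355.

x* ≈ 387, y* ≈ 355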